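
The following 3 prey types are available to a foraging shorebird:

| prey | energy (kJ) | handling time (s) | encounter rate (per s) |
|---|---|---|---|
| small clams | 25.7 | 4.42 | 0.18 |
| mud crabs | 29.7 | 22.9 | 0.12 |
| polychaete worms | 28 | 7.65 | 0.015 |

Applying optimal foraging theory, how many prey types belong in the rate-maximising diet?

2

E/h in descending order: small clams 5.81, polychaete worms 3.66, mud crabs 1.3 kJ/s. The optimal diet is the largest prefix of this list for which every included type satisfies E_i/h_i > R on the types above it.
Rate on top 1: 2.576. polychaete worms: 3.66 > 2.576 → include.
Rate on top 2: 2.641. mud crabs: 1.3 < 2.641 → exclude; stop.
Optimal diet: small clams, polychaete worms — 2 of 3 types.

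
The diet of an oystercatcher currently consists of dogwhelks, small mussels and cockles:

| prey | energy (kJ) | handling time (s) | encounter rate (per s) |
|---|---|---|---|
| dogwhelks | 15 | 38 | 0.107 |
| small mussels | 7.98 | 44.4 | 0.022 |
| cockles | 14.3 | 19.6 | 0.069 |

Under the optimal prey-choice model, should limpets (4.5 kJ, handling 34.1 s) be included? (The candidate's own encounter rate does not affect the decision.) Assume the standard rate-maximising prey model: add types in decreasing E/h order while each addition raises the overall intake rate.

No

On dogwhelks, small mussels and cockles alone, R = ΣλE/(1+Σλh) = 2.767/7.395 = 0.3742 kJ/s.
limpets: E/h = 4.5/34.1 = 0.132 kJ/s.
0.132 < 0.3742, so adding limpets would lower the average — exclude it.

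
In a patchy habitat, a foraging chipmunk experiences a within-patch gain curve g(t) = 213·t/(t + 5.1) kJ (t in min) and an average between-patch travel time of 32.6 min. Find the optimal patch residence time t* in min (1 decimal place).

12.9 min

Optimal t* satisfies g'(t*) = g(t*)/(T + t*).
g'(t) = 213·5.1/(t + 5.1)². Setting 213·5.1/(t+5.1)² = 213t/[(t+5.1)(32.6+t)] gives 5.1(32.6+t) = t(t+5.1), so t² = 5.1×32.6 = 166.3.
t* = √166.3 = 12.89 min.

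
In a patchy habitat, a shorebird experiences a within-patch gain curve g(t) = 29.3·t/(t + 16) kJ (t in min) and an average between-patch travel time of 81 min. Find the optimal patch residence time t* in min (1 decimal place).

36.0 min

By the marginal value theorem, leave when the instantaneous gain rate g'(t) equals the habitat-wide average g(t)/(T + t).
g'(t) = 29.3·16/(t + 16)². Setting 29.3·16/(t+16)² = 29.3t/[(t+16)(81+t)] gives 16(81+t) = t(t+16), so t² = 16×81 = 1296.
t* = √1296 = 36 min.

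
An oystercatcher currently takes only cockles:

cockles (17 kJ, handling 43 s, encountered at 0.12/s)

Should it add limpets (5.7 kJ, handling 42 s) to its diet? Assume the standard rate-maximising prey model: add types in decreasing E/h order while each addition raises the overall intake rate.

Current rate: (0.12×17)/(1 + 0.12×43) = 0.3312 kJ/s.
Profitability of limpets: 5.7/42 = 0.1357 kJ/s.
0.1357 < 0.3312, so adding limpets would lower the average — exclude it.

No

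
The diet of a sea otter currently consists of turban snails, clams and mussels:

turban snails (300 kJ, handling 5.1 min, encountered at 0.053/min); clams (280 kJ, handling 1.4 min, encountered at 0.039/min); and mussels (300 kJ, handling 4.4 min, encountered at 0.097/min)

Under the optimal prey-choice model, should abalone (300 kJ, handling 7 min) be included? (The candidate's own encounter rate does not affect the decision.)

Current rate: (0.053×300 + 0.039×280 + 0.097×300)/(1 + 0.053×5.1 + 0.039×1.4 + 0.097×4.4) = 31.92 kJ/min.
Profitability of abalone: 300/7 = 42.86 kJ/min.
Since 42.86 > R, including abalone increases the long-run rate.

Yes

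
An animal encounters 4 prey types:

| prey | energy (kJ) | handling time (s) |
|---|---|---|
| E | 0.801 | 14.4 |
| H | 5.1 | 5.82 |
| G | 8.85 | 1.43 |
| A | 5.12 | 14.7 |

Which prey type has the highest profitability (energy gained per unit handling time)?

G

In descending order of E/h:
G: 8.85/1.43 = 6.19 kJ/s
H: 5.1/5.82 = 0.876 kJ/s
A: 5.12/14.7 = 0.348 kJ/s
E: 0.801/14.4 = 0.0556 kJ/s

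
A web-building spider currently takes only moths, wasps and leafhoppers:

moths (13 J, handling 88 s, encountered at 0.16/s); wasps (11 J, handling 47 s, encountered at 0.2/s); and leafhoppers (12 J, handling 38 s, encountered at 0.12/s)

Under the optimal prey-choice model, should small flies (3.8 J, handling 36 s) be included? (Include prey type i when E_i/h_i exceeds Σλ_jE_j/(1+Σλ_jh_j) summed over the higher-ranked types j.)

No

Intake rate on the current diet: R = (0.16×13 + 0.2×11 + 0.12×12) / (1 + 0.16×88 + 0.2×47 + 0.12×38) = 5.72/29.04 = 0.197 J/s.
Profitability of small flies: 3.8/36 = 0.1056 J/s.
0.1056 < 0.197, so adding small flies would lower the average — exclude it.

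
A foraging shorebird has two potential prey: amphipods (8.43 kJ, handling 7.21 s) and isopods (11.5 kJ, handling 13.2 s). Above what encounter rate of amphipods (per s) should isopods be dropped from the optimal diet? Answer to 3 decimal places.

Drop isopods once their profitability E₂/h₂ falls below the rate achievable on amphipods alone: E₂/h₂ = λE₁/(1 + λh₁).
Solve for λ: λE₁h₂ = E₂(1 + λh₁) → λ(E₁h₂ − E₂h₁) = E₂ → λ = E₂/(E₁h₂ − E₂h₁).
λ = 11.5/(8.43×13.2 − 11.5×7.21) = 11.5/28.36 = 0.4055 per s.

0.405 per s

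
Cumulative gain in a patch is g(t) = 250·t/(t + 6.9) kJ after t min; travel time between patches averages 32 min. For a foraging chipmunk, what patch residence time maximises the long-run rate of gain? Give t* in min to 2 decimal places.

14.86 min

Optimal t* satisfies g'(t*) = g(t*)/(T + t*).
g'(t) = 250·6.9/(t + 6.9)². Setting 250·6.9/(t+6.9)² = 250t/[(t+6.9)(32+t)] gives 6.9(32+t) = t(t+6.9), so t² = 6.9×32 = 220.8.
t* = √220.8 = 14.86 min.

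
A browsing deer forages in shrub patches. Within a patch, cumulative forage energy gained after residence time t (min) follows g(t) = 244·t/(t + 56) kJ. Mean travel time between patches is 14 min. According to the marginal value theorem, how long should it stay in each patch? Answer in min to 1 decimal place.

By the marginal value theorem, leave when the instantaneous gain rate g'(t) equals the habitat-wide average g(t)/(T + t).
g'(t) = 244·56/(t + 56)². Setting 244·56/(t+56)² = 244t/[(t+56)(14+t)] gives 56(14+t) = t(t+56), so t² = 56×14 = 784.
t* = √784 = 28 min.

28.0 min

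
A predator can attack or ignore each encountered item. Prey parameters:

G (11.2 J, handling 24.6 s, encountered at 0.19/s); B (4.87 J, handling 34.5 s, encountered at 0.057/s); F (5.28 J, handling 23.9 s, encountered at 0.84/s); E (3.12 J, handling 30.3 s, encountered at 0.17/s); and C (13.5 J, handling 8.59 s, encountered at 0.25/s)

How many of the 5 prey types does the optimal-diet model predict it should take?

1

E/h in descending order: C 1.57, G 0.455, F 0.221, B 0.141, E 0.103 J/s. The optimal diet is the largest prefix of this list for which every included type satisfies E_i/h_i > R on the types above it.
Rate on top 1: 1.072. G: 0.455 < 1.072 → exclude; stop.
Optimal diet: C — 1 of 5 types.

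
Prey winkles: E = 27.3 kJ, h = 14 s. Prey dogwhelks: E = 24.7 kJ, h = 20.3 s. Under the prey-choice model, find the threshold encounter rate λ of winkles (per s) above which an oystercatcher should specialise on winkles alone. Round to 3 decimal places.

0.119 per s

Drop dogwhelks once their profitability E₂/h₂ falls below the rate achievable on winkles alone: E₂/h₂ = λE₁/(1 + λh₁).
Solve for λ: λE₁h₂ = E₂(1 + λh₁) → λ(E₁h₂ − E₂h₁) = E₂ → λ = E₂/(E₁h₂ − E₂h₁).
λ = 24.7/(27.3×20.3 − 24.7×14) = 24.7/208.4 = 0.1185 per s.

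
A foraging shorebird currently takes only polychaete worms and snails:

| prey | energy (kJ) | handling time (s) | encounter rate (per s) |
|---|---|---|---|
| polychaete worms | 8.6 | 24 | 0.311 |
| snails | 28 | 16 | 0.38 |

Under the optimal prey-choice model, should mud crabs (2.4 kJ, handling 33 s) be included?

Intake rate on the current diet: R = (0.311×8.6 + 0.38×28) / (1 + 0.311×24 + 0.38×16) = 13.31/14.54 = 0.9155 kJ/s.
mud crabs: E/h = 2.4/33 = 0.07273 kJ/s.
0.07273 < 0.9155, so adding mud crabs would lower the average — exclude it.

No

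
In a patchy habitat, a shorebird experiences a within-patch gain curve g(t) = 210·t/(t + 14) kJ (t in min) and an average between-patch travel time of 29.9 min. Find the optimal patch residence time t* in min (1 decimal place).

Maximise g(t)/(T+t): set derivative to zero → g'(t)(T+t) = g(t).
g'(t) = 210·14/(t + 14)². Setting 210·14/(t+14)² = 210t/[(t+14)(29.9+t)] gives 14(29.9+t) = t(t+14), so t² = 14×29.9 = 418.6.
t* = √418.6 = 20.46 min.

20.5 min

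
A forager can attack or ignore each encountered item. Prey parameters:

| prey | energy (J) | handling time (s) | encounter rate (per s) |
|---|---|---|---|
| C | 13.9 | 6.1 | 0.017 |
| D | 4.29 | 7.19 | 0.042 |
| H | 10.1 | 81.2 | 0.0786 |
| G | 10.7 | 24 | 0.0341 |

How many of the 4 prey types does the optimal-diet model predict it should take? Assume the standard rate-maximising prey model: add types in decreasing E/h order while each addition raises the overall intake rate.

3

E/h in descending order: C 2.28, D 0.597, G 0.446, H 0.124 J/s. The optimal diet is the largest prefix of this list for which every included type satisfies E_i/h_i > R on the types above it.
Rate on top 1: 0.2141. D: 0.597 > 0.2141 → include.
Rate on top 2: 0.2963. G: 0.446 > 0.2963 → include.
Rate on top 3: 0.3513. H: 0.124 < 0.3513 → exclude; stop.
Optimal diet: C, D, G — 3 of 4 types.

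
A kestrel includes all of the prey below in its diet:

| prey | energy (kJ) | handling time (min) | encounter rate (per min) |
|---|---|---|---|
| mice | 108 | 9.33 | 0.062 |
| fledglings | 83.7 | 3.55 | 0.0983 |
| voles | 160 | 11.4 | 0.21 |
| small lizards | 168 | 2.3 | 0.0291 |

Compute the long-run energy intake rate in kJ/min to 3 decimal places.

12.171 kJ/min

R = (0.062×108 + 0.0983×83.7 + 0.21×160 + 0.0291×168) / (1 + 0.062×9.33 + 0.0983×3.55 + 0.21×11.4 + 0.0291×2.3) = 53.41/4.388 = 12.17 kJ/min.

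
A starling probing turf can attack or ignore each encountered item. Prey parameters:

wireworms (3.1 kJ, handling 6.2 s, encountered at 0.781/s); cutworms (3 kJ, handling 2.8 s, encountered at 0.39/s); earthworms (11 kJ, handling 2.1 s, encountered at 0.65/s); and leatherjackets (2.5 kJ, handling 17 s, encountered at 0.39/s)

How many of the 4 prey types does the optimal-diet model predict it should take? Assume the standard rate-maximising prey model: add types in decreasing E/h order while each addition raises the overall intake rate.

Rank by E/h (kJ/s): earthworms 5.24, cutworms 1.07, wireworms 0.5, leatherjackets 0.147. Include each in turn until the next type's E/h falls below the running intake rate.
Rate on top 1: 3.023. cutworms: 1.07 < 3.023 → exclude; stop.
Optimal diet: earthworms — 1 of 4 types.

1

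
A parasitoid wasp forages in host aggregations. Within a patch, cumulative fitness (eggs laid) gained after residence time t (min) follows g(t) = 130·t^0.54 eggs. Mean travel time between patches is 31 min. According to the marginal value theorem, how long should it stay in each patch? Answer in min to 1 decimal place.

By the marginal value theorem, leave when the instantaneous gain rate g'(t) equals the habitat-wide average g(t)/(T + t).
g'(t) = 0.54·130·t^-0.46. Setting 0.54·130·t^-0.46 = 130·t^0.54/(31+t) gives 0.54(31+t) = t, so 0.46·t = 0.54×31.
t* = 0.54×31/0.46 = 36.39 min.

36.4 min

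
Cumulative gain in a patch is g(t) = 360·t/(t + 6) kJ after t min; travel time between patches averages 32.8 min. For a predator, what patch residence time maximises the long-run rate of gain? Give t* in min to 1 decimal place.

14.0 min

Optimal t* satisfies g'(t*) = g(t*)/(T + t*).
g'(t) = 360·6/(t + 6)². Setting 360·6/(t+6)² = 360t/[(t+6)(32.8+t)] gives 6(32.8+t) = t(t+6), so t² = 6×32.8 = 196.8.
t* = √196.8 = 14.03 min.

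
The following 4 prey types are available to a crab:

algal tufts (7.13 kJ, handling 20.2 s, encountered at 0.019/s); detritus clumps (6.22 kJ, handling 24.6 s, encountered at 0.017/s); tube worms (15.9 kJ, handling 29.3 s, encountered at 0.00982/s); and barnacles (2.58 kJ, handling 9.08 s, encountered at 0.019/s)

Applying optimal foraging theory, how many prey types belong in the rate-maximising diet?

E/h in descending order: tube worms 0.543, algal tufts 0.353, barnacles 0.284, detritus clumps 0.253 kJ/s. The optimal diet is the largest prefix of this list for which every included type satisfies E_i/h_i > R on the types above it.
Rate on top 1: 0.1213. algal tufts: 0.353 > 0.1213 → include.
Rate on top 2: 0.1745. barnacles: 0.284 > 0.1745 → include.
Rate on top 3: 0.1847. detritus clumps: 0.253 > 0.1847 → include.
Optimal diet: tube worms, algal tufts, barnacles, detritus clumps — 4 of 4 types.

4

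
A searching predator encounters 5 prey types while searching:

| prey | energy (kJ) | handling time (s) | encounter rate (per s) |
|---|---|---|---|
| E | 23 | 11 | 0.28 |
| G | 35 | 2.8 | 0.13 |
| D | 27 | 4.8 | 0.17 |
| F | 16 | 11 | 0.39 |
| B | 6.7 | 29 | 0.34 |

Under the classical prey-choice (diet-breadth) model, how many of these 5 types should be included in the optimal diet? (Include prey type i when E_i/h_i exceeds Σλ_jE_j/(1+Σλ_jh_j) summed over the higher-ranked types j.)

Profitabilities (E/h, kJ/s): G 12.5, D 5.62, E 2.09, F 1.45, B 0.231. Add prey in this order while the next type's profitability exceeds the intake rate on those already taken.
Rate on top 1: 3.336. D: 5.62 > 3.336 → include.
Rate on top 2: 4.193. E: 2.09 < 4.193 → exclude; stop.
Optimal diet: G, D — 2 of 5 types.

2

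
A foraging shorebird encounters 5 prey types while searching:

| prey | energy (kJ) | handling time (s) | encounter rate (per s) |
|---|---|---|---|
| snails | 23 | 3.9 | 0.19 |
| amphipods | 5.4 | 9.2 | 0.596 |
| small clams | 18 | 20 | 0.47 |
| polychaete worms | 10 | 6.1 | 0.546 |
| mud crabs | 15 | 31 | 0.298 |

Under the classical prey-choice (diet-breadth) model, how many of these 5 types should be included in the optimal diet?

Profitabilities (E/h, kJ/s): snails 5.9, polychaete worms 1.64, small clams 0.9, amphipods 0.587, mud crabs 0.484. Add prey in this order while the next type's profitability exceeds the intake rate on those already taken.
Rate on top 1: 2.51. polychaete worms: 1.64 < 2.51 → exclude; stop.
Optimal diet: snails — 1 of 5 types.

1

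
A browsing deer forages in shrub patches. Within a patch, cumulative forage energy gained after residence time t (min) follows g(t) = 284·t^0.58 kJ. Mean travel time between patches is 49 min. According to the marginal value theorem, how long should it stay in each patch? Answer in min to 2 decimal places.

67.67 min

By the marginal value theorem, leave when the instantaneous gain rate g'(t) equals the habitat-wide average g(t)/(T + t).
g'(t) = 0.58·284·t^-0.42. Setting 0.58·284·t^-0.42 = 284·t^0.58/(49+t) gives 0.58(49+t) = t, so 0.42·t = 0.58×49.
t* = 0.58×49/0.42 = 67.67 min.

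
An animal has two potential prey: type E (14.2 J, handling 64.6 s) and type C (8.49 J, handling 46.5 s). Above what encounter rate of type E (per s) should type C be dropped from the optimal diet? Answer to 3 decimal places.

0.076 per s

Drop type C once their profitability E₂/h₂ falls below the rate achievable on type E alone: E₂/h₂ = λE₁/(1 + λh₁).
Solve for λ: λE₁h₂ = E₂(1 + λh₁) → λ(E₁h₂ − E₂h₁) = E₂ → λ = E₂/(E₁h₂ − E₂h₁).
λ = 8.49/(14.2×46.5 − 8.49×64.6) = 8.49/111.8 = 0.07591 per s.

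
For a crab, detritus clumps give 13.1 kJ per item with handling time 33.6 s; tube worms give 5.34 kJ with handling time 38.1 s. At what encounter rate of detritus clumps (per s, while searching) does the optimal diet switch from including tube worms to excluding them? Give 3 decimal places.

Drop tube worms once their profitability E₂/h₂ falls below the rate achievable on detritus clumps alone: E₂/h₂ = λE₁/(1 + λh₁).
Solve for λ: λE₁h₂ = E₂(1 + λh₁) → λ(E₁h₂ − E₂h₁) = E₂ → λ = E₂/(E₁h₂ − E₂h₁).
λ = 5.34/(13.1×38.1 − 5.34×33.6) = 5.34/319.7 = 0.0167 per s.

0.017 per s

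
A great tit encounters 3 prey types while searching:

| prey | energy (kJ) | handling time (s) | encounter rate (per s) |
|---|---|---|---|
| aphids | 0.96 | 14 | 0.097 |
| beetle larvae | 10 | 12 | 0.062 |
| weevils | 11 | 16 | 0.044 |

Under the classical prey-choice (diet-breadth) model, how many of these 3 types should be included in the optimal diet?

2

Profitabilities (E/h, kJ/s): beetle larvae 0.833, weevils 0.688, aphids 0.0686. Add prey in this order while the next type's profitability exceeds the intake rate on those already taken.
Rate on top 1: 0.3555. weevils: 0.688 > 0.3555 → include.
Rate on top 2: 0.451. aphids: 0.0686 < 0.451 → exclude; stop.
Optimal diet: beetle larvae, weevils — 2 of 3 types.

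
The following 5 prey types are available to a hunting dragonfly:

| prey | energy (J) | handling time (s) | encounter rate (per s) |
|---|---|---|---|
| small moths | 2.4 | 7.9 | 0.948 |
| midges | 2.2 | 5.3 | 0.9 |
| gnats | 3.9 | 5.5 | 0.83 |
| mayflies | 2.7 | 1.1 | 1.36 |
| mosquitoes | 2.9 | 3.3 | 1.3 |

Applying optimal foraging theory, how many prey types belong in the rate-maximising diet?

Rank by E/h (J/s): mayflies 2.45, mosquitoes 0.879, gnats 0.709, midges 0.415, small moths 0.304. Include each in turn until the next type's E/h falls below the running intake rate.
Rate on top 1: 1.471. mosquitoes: 0.879 < 1.471 → exclude; stop.
Optimal diet: mayflies — 1 of 5 types.

1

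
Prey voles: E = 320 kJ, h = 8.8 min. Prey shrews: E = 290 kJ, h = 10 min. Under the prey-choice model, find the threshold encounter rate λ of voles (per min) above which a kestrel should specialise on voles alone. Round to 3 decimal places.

Drop shrews once their profitability E₂/h₂ falls below the rate achievable on voles alone: E₂/h₂ = λE₁/(1 + λh₁).
Solve for λ: λE₁h₂ = E₂(1 + λh₁) → λ(E₁h₂ − E₂h₁) = E₂ → λ = E₂/(E₁h₂ − E₂h₁).
λ = 290/(320×10 − 290×8.8) = 290/648 = 0.4475 per min.

0.448 per min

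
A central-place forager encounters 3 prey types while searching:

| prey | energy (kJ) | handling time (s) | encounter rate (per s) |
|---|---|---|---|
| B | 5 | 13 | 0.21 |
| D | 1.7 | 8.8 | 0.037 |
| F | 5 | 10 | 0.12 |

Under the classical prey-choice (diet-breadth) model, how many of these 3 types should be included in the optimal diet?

Profitabilities (E/h, kJ/s): F 0.5, B 0.385, D 0.193. Add prey in this order while the next type's profitability exceeds the intake rate on those already taken.
Rate on top 1: 0.2727. B: 0.385 > 0.2727 → include.
Rate on top 2: 0.3347. D: 0.193 < 0.3347 → exclude; stop.
Optimal diet: F, B — 2 of 3 types.

2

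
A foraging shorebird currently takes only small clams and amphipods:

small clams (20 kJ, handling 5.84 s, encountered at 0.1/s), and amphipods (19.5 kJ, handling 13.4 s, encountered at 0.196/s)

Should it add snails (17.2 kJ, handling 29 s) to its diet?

No

Current rate: (0.1×20 + 0.196×19.5)/(1 + 0.1×5.84 + 0.196×13.4) = 1.383 kJ/s.
Profitability of snails: 17.2/29 = 0.5931 kJ/s.
0.5931 < 1.383, so adding snails would lower the average — exclude it.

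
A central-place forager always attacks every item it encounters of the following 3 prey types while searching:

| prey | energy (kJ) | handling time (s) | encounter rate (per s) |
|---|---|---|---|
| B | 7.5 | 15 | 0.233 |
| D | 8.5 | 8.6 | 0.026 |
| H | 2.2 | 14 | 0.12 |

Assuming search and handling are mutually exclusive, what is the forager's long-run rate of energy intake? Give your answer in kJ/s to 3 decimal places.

0.349 kJ/s

Energy encountered per unit search time: 0.233×7.5 + 0.026×8.5 + 0.12×2.2 = 2.232 kJ/s.
Handling time per unit search time: 0.233×15 + 0.026×8.6 + 0.12×14 = 5.399.
Rate = 2.232/(1 + 5.399) = 0.3489 kJ/s.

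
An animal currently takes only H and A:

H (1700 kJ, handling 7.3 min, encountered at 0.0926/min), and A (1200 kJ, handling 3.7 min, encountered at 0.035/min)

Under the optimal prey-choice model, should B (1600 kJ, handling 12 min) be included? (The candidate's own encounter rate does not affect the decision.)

Yes

Intake rate on the current diet: R = (0.0926×1700 + 0.035×1200) / (1 + 0.0926×7.3 + 0.035×3.7) = 199.4/1.805 = 110.5 kJ/min.
Profitability of B: 1600/12 = 133.3 kJ/min.
Since 133.3 > R, including B increases the long-run rate.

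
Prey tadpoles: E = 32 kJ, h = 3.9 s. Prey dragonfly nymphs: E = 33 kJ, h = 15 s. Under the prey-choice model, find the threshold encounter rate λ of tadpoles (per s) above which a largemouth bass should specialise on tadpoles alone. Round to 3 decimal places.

At the threshold, the rate on tadpoles alone equals the profitability of dragonfly nymphs: λ·32/(1 + λ·3.9) = 33/15 = 2.2.
Rearranging, λ(32 − 2.2×3.9) = 2.2, so λ = 2.2/23.42 = 0.09394 per s.

0.094 per s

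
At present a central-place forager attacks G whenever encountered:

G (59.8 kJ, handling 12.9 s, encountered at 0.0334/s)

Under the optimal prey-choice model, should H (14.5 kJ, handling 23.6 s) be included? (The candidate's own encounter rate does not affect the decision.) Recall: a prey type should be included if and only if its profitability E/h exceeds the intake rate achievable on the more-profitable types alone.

Intake rate on the current diet: R = (0.0334×59.8) / (1 + 0.0334×12.9) = 1.997/1.431 = 1.396 kJ/s.
Profitability of H: 14.5/23.6 = 0.6144 kJ/s.
0.6144 < 1.396, so adding H would lower the average — exclude it.

No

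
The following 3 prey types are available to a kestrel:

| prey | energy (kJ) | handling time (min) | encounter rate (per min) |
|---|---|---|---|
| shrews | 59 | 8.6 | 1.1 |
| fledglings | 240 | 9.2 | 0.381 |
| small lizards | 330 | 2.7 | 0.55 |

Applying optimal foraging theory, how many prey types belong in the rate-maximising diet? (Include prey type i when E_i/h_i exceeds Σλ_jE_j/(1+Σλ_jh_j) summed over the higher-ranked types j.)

E/h in descending order: small lizards 122, fledglings 26.1, shrews 6.86 kJ/min. The optimal diet is the largest prefix of this list for which every included type satisfies E_i/h_i > R on the types above it.
Rate on top 1: 73.04. fledglings: 26.1 < 73.04 → exclude; stop.
Optimal diet: small lizards — 1 of 3 types.

1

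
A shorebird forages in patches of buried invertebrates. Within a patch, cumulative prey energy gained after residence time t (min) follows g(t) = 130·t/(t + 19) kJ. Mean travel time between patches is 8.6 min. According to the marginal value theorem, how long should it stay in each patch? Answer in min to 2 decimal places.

12.78 min

Maximise g(t)/(T+t): set derivative to zero → g'(t)(T+t) = g(t).
g'(t) = 130·19/(t + 19)². Setting 130·19/(t+19)² = 130t/[(t+19)(8.6+t)] gives 19(8.6+t) = t(t+19), so t² = 19×8.6 = 163.4.
t* = √163.4 = 12.78 min.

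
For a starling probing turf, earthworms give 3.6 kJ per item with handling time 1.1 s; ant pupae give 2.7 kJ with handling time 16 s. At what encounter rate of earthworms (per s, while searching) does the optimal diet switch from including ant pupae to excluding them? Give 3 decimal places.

Drop ant pupae once their profitability E₂/h₂ falls below the rate achievable on earthworms alone: E₂/h₂ = λE₁/(1 + λh₁).
Solve for λ: λE₁h₂ = E₂(1 + λh₁) → λ(E₁h₂ − E₂h₁) = E₂ → λ = E₂/(E₁h₂ − E₂h₁).
λ = 2.7/(3.6×16 − 2.7×1.1) = 2.7/54.63 = 0.04942 per s.

0.049 per s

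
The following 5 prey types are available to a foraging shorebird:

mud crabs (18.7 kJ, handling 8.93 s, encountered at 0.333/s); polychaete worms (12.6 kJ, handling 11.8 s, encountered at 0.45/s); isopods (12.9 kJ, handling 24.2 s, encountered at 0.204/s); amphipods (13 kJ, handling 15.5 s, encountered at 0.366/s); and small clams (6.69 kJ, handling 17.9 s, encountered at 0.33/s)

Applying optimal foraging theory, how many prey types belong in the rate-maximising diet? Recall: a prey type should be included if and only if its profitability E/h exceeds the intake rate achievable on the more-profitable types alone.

E/h in descending order: mud crabs 2.09, polychaete worms 1.07, amphipods 0.839, isopods 0.533, small clams 0.374 kJ/s. The optimal diet is the largest prefix of this list for which every included type satisfies E_i/h_i > R on the types above it.
Rate on top 1: 1.567. polychaete worms: 1.07 < 1.567 → exclude; stop.
Optimal diet: mud crabs — 1 of 5 types.

1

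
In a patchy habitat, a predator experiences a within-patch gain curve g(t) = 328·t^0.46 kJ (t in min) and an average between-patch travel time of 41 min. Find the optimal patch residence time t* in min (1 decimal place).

34.9 min

Optimal t* satisfies g'(t*) = g(t*)/(T + t*).
g'(t) = 0.46·328·t^-0.54. Setting 0.46·328·t^-0.54 = 328·t^0.46/(41+t) gives 0.46(41+t) = t, so 0.54·t = 0.46×41.
t* = 0.46×41/0.54 = 34.93 min.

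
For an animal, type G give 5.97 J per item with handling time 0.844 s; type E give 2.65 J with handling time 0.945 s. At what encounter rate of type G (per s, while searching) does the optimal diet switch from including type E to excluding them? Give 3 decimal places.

At the threshold, the rate on type G alone equals the profitability of type E: λ·5.97/(1 + λ·0.844) = 2.65/0.945 = 2.804.
Rearranging, λ(5.97 − 2.804×0.844) = 2.804, so λ = 2.804/3.603 = 0.7783 per s.

0.778 per s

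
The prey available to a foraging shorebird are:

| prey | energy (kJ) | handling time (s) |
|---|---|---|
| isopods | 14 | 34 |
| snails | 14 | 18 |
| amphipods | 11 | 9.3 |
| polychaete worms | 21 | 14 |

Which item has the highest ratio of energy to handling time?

In descending order of E/h:
polychaete worms: 21/14 = 1.5 kJ/s
amphipods: 11/9.3 = 1.18 kJ/s
snails: 14/18 = 0.778 kJ/s
isopods: 14/34 = 0.412 kJ/s

polychaete worms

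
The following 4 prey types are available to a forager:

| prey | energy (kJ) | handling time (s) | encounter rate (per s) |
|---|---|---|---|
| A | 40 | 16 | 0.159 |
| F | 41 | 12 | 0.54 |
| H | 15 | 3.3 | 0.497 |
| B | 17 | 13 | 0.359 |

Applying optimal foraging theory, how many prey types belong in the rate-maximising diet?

E/h in descending order: H 4.55, F 3.42, A 2.5, B 1.31 kJ/s. The optimal diet is the largest prefix of this list for which every included type satisfies E_i/h_i > R on the types above it.
Rate on top 1: 2.824. F: 3.42 > 2.824 → include.
Rate on top 2: 3.245. A: 2.5 < 3.245 → exclude; stop.
Optimal diet: H, F — 2 of 4 types.

2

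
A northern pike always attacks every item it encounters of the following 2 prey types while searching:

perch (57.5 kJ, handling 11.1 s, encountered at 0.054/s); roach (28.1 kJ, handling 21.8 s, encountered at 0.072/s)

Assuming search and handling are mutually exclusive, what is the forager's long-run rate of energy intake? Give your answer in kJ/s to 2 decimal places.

1.62 kJ/s

R = (0.054×57.5 + 0.072×28.1) / (1 + 0.054×11.1 + 0.072×21.8) = 5.128/3.169 = 1.618 kJ/s.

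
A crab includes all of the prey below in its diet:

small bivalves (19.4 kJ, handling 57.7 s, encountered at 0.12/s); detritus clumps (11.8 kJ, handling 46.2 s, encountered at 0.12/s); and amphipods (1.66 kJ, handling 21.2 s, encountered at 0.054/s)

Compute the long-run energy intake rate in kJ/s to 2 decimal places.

0.26 kJ/s

Energy encountered per unit search time: 0.12×19.4 + 0.12×11.8 + 0.054×1.66 = 3.834 kJ/s.
Handling time per unit search time: 0.12×57.7 + 0.12×46.2 + 0.054×21.2 = 13.61.
Rate = 3.834/(1 + 13.61) = 0.2623 kJ/s.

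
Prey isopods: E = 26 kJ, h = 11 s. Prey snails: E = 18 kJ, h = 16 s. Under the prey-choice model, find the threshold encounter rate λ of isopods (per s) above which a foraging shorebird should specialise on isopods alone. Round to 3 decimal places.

0.083 per s

The zero-one rule: include snails iff E₂/h₂ > λE₁/(1+λh₁). Equality gives the switch point.
λE₁h₂ = E₂ + λE₂h₁ ⇒ λ = E₂/(E₁h₂ − E₂h₁) = 18/(416 − 198) = 0.08257 per s.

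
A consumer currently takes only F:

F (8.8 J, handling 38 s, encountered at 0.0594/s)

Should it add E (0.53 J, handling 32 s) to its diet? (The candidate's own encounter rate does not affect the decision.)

Current rate: (0.0594×8.8)/(1 + 0.0594×38) = 0.1605 J/s.
Profitability of E: 0.53/32 = 0.01656 J/s.
0.01656 < 0.1605, so adding E would lower the average — exclude it.

No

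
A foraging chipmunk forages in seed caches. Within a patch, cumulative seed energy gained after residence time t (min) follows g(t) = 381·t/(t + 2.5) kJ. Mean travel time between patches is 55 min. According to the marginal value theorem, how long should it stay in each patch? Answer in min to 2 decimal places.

11.73 min

Maximise g(t)/(T+t): set derivative to zero → g'(t)(T+t) = g(t).
g'(t) = 381·2.5/(t + 2.5)². Setting 381·2.5/(t+2.5)² = 381t/[(t+2.5)(55+t)] gives 2.5(55+t) = t(t+2.5), so t² = 2.5×55 = 137.5.
t* = √137.5 = 11.73 min.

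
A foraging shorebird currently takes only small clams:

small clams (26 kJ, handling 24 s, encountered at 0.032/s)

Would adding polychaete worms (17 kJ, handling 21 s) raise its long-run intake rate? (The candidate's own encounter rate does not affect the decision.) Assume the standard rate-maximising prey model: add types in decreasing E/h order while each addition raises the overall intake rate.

Yes

Intake rate on the current diet: R = (0.032×26) / (1 + 0.032×24) = 0.832/1.768 = 0.4706 kJ/s.
polychaete worms: E/h = 17/21 = 0.8095 kJ/s.
Since 0.8095 > R, including polychaete worms increases the long-run rate.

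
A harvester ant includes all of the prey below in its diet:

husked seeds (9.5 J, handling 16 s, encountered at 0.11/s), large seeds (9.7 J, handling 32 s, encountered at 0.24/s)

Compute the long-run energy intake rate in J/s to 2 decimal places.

0.32 J/s

R = Σλ_iE_i / (1 + Σλ_ih_i)
Numerator: 0.11×9.5 + 0.24×9.7 = 3.373
Denominator: 1 + 0.11×16 + 0.24×32 = 10.44
R = 3.373/10.44 = 0.3231 J/s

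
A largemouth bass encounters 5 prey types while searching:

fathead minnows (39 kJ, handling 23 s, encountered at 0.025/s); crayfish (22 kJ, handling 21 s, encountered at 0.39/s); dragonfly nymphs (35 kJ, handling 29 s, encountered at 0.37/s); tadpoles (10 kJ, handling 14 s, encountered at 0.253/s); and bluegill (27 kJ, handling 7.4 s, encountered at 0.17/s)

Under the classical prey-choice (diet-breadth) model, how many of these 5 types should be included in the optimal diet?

1

Rank by E/h (kJ/s): bluegill 3.65, fathead minnows 1.7, dragonfly nymphs 1.21, crayfish 1.05, tadpoles 0.714. Include each in turn until the next type's E/h falls below the running intake rate.
Rate on top 1: 2.033. fathead minnows: 1.7 < 2.033 → exclude; stop.
Optimal diet: bluegill — 1 of 5 types.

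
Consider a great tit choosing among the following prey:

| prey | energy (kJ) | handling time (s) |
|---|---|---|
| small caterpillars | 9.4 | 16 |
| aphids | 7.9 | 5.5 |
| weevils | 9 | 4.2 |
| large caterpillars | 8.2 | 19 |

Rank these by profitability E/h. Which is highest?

weevils

In descending order of E/h:
weevils: 9/4.2 = 2.14 kJ/s
aphids: 7.9/5.5 = 1.44 kJ/s
small caterpillars: 9.4/16 = 0.588 kJ/s
large caterpillars: 8.2/19 = 0.432 kJ/s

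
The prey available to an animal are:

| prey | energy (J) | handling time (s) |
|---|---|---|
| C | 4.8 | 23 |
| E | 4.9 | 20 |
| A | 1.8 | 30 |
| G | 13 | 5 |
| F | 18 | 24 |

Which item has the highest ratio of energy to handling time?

In descending order of E/h:
G: 13/5 = 2.6 J/s
F: 18/24 = 0.75 J/s
E: 4.9/20 = 0.245 J/s
C: 4.8/23 = 0.209 J/s
A: 1.8/30 = 0.06 J/s

G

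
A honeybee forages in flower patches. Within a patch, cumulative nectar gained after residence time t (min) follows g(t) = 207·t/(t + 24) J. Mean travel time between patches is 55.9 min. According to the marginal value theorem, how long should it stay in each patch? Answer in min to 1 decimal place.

36.6 min

Maximise g(t)/(T+t): set derivative to zero → g'(t)(T+t) = g(t).
g'(t) = 207·24/(t + 24)². Setting 207·24/(t+24)² = 207t/[(t+24)(55.9+t)] gives 24(55.9+t) = t(t+24), so t² = 24×55.9 = 1342.
t* = √1342 = 36.63 min.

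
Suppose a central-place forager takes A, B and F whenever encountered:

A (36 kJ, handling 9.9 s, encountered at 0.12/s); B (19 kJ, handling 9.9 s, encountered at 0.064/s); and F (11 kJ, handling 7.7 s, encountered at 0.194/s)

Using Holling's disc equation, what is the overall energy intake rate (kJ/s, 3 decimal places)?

R = (0.12×36 + 0.064×19 + 0.194×11) / (1 + 0.12×9.9 + 0.064×9.9 + 0.194×7.7) = 7.67/4.315 = 1.777 kJ/s.

1.777 kJ/s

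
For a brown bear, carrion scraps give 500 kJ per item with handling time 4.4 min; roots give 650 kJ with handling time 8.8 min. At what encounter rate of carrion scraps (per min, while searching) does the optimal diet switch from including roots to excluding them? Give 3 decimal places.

0.422 per min

At the threshold, the rate on carrion scraps alone equals the profitability of roots: λ·500/(1 + λ·4.4) = 650/8.8 = 73.86.
Rearranging, λ(500 − 73.86×4.4) = 73.86, so λ = 73.86/175 = 0.4221 per min.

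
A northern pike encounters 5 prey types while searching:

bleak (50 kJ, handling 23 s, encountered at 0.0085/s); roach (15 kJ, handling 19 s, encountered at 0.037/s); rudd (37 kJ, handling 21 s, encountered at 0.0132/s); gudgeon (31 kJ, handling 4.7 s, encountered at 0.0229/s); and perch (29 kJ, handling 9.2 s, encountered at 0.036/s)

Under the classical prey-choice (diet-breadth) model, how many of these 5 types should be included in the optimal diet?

E/h in descending order: gudgeon 6.6, perch 3.15, bleak 2.17, rudd 1.76, roach 0.789 kJ/s. The optimal diet is the largest prefix of this list for which every included type satisfies E_i/h_i > R on the types above it.
Rate on top 1: 0.6409. perch: 3.15 > 0.6409 → include.
Rate on top 2: 1.219. bleak: 2.17 > 1.219 → include.
Rate on top 3: 1.333. rudd: 1.76 > 1.333 → include.
Rate on top 4: 1.395. roach: 0.789 < 1.395 → exclude; stop.
Optimal diet: gudgeon, perch, bleak, rudd — 4 of 5 types.

4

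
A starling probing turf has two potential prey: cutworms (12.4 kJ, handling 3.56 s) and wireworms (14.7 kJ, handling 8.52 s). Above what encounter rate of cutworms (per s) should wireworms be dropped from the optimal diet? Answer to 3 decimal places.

The zero-one rule: include wireworms iff E₂/h₂ > λE₁/(1+λh₁). Equality gives the switch point.
λE₁h₂ = E₂ + λE₂h₁ ⇒ λ = E₂/(E₁h₂ − E₂h₁) = 14.7/(105.6 − 52.33) = 0.2757 per s.

0.276 per s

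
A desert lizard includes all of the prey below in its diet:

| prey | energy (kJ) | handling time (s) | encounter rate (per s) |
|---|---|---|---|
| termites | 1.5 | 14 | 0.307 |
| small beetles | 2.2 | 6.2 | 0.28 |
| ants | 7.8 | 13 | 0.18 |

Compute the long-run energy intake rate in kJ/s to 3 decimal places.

R = (0.307×1.5 + 0.28×2.2 + 0.18×7.8) / (1 + 0.307×14 + 0.28×6.2 + 0.18×13) = 2.481/9.374 = 0.2646 kJ/s.

0.265 kJ/s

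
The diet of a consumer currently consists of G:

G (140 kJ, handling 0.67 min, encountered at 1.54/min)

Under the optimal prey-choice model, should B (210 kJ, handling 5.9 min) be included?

Intake rate on the current diet: R = (1.54×140) / (1 + 1.54×0.67) = 215.6/2.032 = 106.1 kJ/min.
B: E/h = 210/5.9 = 35.59 kJ/min.
35.59 < 106.1, so adding B would lower the average — exclude it.

No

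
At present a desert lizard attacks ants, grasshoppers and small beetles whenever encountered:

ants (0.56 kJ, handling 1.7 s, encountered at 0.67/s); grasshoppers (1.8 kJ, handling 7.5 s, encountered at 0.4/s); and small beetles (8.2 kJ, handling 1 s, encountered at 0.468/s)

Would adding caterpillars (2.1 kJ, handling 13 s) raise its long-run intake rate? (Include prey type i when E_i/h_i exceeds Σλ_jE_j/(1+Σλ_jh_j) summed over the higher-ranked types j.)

No

On ants, grasshoppers and small beetles alone, R = ΣλE/(1+Σλh) = 4.933/5.607 = 0.8798 kJ/s.
caterpillars: E/h = 2.1/13 = 0.1615 kJ/s.
0.1615 < 0.8798, so adding caterpillars would lower the average — exclude it.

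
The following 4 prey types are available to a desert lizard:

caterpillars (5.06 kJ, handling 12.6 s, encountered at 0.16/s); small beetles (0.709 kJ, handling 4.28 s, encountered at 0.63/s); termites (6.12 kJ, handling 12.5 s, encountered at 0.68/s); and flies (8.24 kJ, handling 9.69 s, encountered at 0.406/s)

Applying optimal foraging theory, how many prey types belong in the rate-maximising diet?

Rank by E/h (kJ/s): flies 0.85, termites 0.49, caterpillars 0.402, small beetles 0.166. Include each in turn until the next type's E/h falls below the running intake rate.
Rate on top 1: 0.678. termites: 0.49 < 0.678 → exclude; stop.
Optimal diet: flies — 1 of 4 types.

1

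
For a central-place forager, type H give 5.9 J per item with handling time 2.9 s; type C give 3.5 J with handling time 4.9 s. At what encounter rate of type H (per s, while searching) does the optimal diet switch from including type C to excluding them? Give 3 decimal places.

The zero-one rule: include type C iff E₂/h₂ > λE₁/(1+λh₁). Equality gives the switch point.
λE₁h₂ = E₂ + λE₂h₁ ⇒ λ = E₂/(E₁h₂ − E₂h₁) = 3.5/(28.91 − 10.15) = 0.1866 per s.

0.187 per s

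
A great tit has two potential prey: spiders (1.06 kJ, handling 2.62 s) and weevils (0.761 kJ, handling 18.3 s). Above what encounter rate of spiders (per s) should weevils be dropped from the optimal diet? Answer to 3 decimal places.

The zero-one rule: include weevils iff E₂/h₂ > λE₁/(1+λh₁). Equality gives the switch point.
λE₁h₂ = E₂ + λE₂h₁ ⇒ λ = E₂/(E₁h₂ − E₂h₁) = 0.761/(19.4 − 1.994) = 0.04373 per s.

0.044 per s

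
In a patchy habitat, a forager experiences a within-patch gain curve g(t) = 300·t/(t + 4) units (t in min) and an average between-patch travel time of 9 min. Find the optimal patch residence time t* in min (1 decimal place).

Maximise g(t)/(T+t): set derivative to zero → g'(t)(T+t) = g(t).
g'(t) = 300·4/(t + 4)². Setting 300·4/(t+4)² = 300t/[(t+4)(9+t)] gives 4(9+t) = t(t+4), so t² = 4×9 = 36.
t* = √36 = 6 min.

6.0 min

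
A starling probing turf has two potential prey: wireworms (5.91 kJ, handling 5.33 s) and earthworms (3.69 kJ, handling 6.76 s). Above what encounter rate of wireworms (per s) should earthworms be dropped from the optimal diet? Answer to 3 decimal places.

0.182 per s

Drop earthworms once their profitability E₂/h₂ falls below the rate achievable on wireworms alone: E₂/h₂ = λE₁/(1 + λh₁).
Solve for λ: λE₁h₂ = E₂(1 + λh₁) → λ(E₁h₂ − E₂h₁) = E₂ → λ = E₂/(E₁h₂ − E₂h₁).
λ = 3.69/(5.91×6.76 − 3.69×5.33) = 3.69/20.28 = 0.1819 per s.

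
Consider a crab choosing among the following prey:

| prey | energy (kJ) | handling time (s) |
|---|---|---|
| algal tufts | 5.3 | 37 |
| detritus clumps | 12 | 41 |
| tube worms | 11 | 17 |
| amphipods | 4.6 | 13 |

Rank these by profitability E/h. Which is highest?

tube worms

In descending order of E/h:
tube worms: 11/17 = 0.647 kJ/s
amphipods: 4.6/13 = 0.354 kJ/s
detritus clumps: 12/41 = 0.293 kJ/s
algal tufts: 5.3/37 = 0.143 kJ/s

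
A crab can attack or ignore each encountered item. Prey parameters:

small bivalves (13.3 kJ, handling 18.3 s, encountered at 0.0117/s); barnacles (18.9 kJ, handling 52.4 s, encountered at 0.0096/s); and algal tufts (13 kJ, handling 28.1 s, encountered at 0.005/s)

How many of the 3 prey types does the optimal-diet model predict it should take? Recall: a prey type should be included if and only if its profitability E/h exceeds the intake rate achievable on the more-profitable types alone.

E/h in descending order: small bivalves 0.727, algal tufts 0.463, barnacles 0.361 kJ/s. The optimal diet is the largest prefix of this list for which every included type satisfies E_i/h_i > R on the types above it.
Rate on top 1: 0.1282. algal tufts: 0.463 > 0.1282 → include.
Rate on top 2: 0.1629. barnacles: 0.361 > 0.1629 → include.
Optimal diet: small bivalves, algal tufts, barnacles — 3 of 3 types.

3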